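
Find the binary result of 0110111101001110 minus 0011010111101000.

Method 1 - Direct subtraction (column by column from the right: bit − bit − borrow-in; if negative, add 2 and borrow 1 from the next column):
borrow: 0110001111000000
        0110111101001110
-       0011010111101000
------------------------
        0011100101100110

Method 2 - Add two's complement:
Two's complement of 0011010111101000: invert → 1100101000010111, add 1 → 1100101000011000
  0110111101001110
+ 1100101000011000
------------------
 10011100101100110  (end carry out of the top bit = 1)
Discarding the end carry: 0011100101100110
Decimal check:
  0110111101001110 = 16384 + 8192 + 2048 + 1024 + 512 + 256 + 64 + 8 + 4 + 2 = 28494
  0011010111101000 = 8192 + 4096 + 1024 + 256 + 128 + 64 + 32 + 8 = 13800
  28494 - 13800 = 14694, and 0011100101100110 = 8192 + 4096 + 2048 + 256 + 64 + 32 + 4 + 2 = 14694 ✓



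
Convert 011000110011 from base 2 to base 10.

Sum of powers of 2 for each 1-bit:
2^0 + 2^1 + 2^4 + 2^5 + 2^9 + 2^10
= 1 + 2 + 16 + 32 + 512 + 1024
= 1587



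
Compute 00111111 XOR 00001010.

XOR: 1 when bits differ
  00111111
^ 00001010
----------
  00110101
Decimal: 63 ^ 10 = 53



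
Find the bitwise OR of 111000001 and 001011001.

OR: 1 when either bit is 1
  111000001
| 001011001
-----------
  111011001
Decimal: 449 | 89 = 473



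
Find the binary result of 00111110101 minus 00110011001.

Method 1 - Direct subtraction (column by column from the right: bit − bit − borrow-in; if negative, add 2 and borrow 1 from the next column):
borrow: 00000110000
        00111110101
-       00110011001
-------------------
        00001011100

Method 2 - Add two's complement:
Two's complement of 00110011001: invert → 11001100110, add 1 → 11001100111
  00111110101
+ 11001100111
-------------
 100001011100  (end carry out of the top bit = 1)
Discarding the end carry: 00001011100
Decimal check:
  00111110101 = 256 + 128 + 64 + 32 + 16 + 4 + 1 = 501
  00110011001 = 256 + 128 + 16 + 8 + 1 = 409
  501 - 409 = 92, and 00001011100 = 64 + 16 + 8 + 4 = 92 ✓



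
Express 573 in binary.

Using repeated division by 2:
573 ÷ 2 = 286 remainder 1
286 ÷ 2 = 143 remainder 0
143 ÷ 2 = 71 remainder 1
71 ÷ 2 = 35 remainder 1
35 ÷ 2 = 17 remainder 1
17 ÷ 2 = 8 remainder 1
8 ÷ 2 = 4 remainder 0
4 ÷ 2 = 2 remainder 0
2 ÷ 2 = 1 remainder 0
1 ÷ 2 = 0 remainder 1
Reading remainders bottom to top: 1000111101



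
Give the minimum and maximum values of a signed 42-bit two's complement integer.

For 42-bit two's complement:
Minimum: -2^41 = -2199023255552
Maximum: 2^41 - 1 = 2199023255551



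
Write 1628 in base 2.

Using repeated division by 2:
1628 ÷ 2 = 814 remainder 0
814 ÷ 2 = 407 remainder 0
407 ÷ 2 = 203 remainder 1
203 ÷ 2 = 101 remainder 1
101 ÷ 2 = 50 remainder 1
50 ÷ 2 = 25 remainder 0
25 ÷ 2 = 12 remainder 1
12 ÷ 2 = 6 remainder 0
6 ÷ 2 = 3 remainder 0
3 ÷ 2 = 1 remainder 1
1 ÷ 2 = 0 remainder 1
Reading remainders bottom to top: 11001011100



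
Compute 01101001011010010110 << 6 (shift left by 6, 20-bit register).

Original: 01101001011010010110 (decimal 431766)
Shift left by 6 positions
Append 6 zeros on the right and drop the 6 high bits that overflow the 20-bit width
Result: 01011010010110000000 (decimal 370048)
Equivalent: 431766 << 6 = 431766 × 2^6 = 27633024, truncated to 20 bits = 370048



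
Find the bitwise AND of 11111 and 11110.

AND: 1 only when both bits are 1
  11111
& 11110
-------
  11110
Decimal: 31 & 30 = 30



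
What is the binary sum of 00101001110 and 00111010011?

Add column by column from the right: bit + bit + carry-in; write the sum mod 2, carry 1 when the sum is 2 or 3.
carry:  01110111100
        00101001110
+       00111010011
-------------------
       001100100001
(the carry out of the leftmost column, 0, becomes the leading bit)
Decimal check:
  00101001110 = 256 + 64 + 8 + 4 + 2 = 334
  00111010011 = 256 + 128 + 64 + 16 + 2 + 1 = 467
  334 + 467 = 801, and 001100100001 = 512 + 256 + 32 + 1 = 801 ✓



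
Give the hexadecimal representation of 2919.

Using repeated division by 16 (digits 10–15 are A–F):
2919 ÷ 16 = 182 remainder 7
182 ÷ 16 = 11 remainder 6
11 ÷ 16 = 0 remainder 11 (B)
Reading remainders bottom to top: B67



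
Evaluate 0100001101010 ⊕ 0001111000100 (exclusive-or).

XOR: 1 when bits differ
  0100001101010
^ 0001111000100
---------------
  0101110101110
Decimal: 2154 ^ 964 = 2990



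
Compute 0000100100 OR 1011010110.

OR: 1 when either bit is 1
  0000100100
| 1011010110
------------
  1011110110
Decimal: 36 | 726 = 758



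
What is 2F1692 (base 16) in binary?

Convert each hex digit to 4 bits:
  2 = 0010
  F = 1111
  1 = 0001
  6 = 0110
  9 = 1001
  2 = 0010
Concatenate: 001011110001011010010010



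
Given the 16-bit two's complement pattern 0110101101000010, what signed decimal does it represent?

Binary: 0110101101000010
Sign bit: 0 (non-negative)
Read directly as an unsigned value:
0110101101000010 = 16384 + 8192 + 2048 + 512 + 256 + 64 + 2 = 27458
Value: 27458



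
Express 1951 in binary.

Using repeated division by 2:
1951 ÷ 2 = 975 remainder 1
975 ÷ 2 = 487 remainder 1
487 ÷ 2 = 243 remainder 1
243 ÷ 2 = 121 remainder 1
121 ÷ 2 = 60 remainder 1
60 ÷ 2 = 30 remainder 0
30 ÷ 2 = 15 remainder 0
15 ÷ 2 = 7 remainder 1
7 ÷ 2 = 3 remainder 1
3 ÷ 2 = 1 remainder 1
1 ÷ 2 = 0 remainder 1
Reading remainders bottom to top: 11110011111



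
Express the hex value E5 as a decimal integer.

Expand by place value (powers of 16):
Digit values: E = 14
E5 = 14 × 16^1 + 5 × 16^0
= 14 × 16 + 5 × 1
= 224 + 5
= 229



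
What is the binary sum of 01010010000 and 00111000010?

Add column by column from the right: bit + bit + carry-in; write the sum mod 2, carry 1 when the sum is 2 or 3.
carry:  11100000000
        01010010000
+       00111000010
-------------------
       010001010010
(the carry out of the leftmost column, 0, becomes the leading bit)
Decimal check:
  01010010000 = 512 + 128 + 16 = 656
  00111000010 = 256 + 128 + 64 + 2 = 450
  656 + 450 = 1106, and 010001010010 = 1024 + 64 + 16 + 2 = 1106 ✓



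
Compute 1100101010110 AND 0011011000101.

AND: 1 only when both bits are 1
  1100101010110
& 0011011000101
---------------
  0000001000100
Decimal: 6486 & 1733 = 68



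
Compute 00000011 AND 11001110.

AND: 1 only when both bits are 1
  00000011
& 11001110
----------
  00000010
Decimal: 3 & 206 = 2



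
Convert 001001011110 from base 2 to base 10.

Sum of powers of 2 for each 1-bit:
2^1 + 2^2 + 2^3 + 2^4 + 2^6 + 2^9
= 2 + 4 + 8 + 16 + 64 + 512
= 606



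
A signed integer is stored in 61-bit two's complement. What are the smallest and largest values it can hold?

For 61-bit two's complement:
Minimum: -2^60 = -1152921504606846976
Maximum: 2^60 - 1 = 1152921504606846975



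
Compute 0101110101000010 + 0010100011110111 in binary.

Add column by column from the right: bit + bit + carry-in; write the sum mod 2, carry 1 when the sum is 2 or 3.
carry:  1111001110001100
        0101110101000010
+       0010100011110111
------------------------
       01000011000111001
(the carry out of the leftmost column, 0, becomes the leading bit)
Decimal check:
  0101110101000010 = 16384 + 4096 + 2048 + 1024 + 256 + 64 + 2 = 23874
  0010100011110111 = 8192 + 2048 + 128 + 64 + 32 + 16 + 4 + 2 + 1 = 10487
  23874 + 10487 = 34361, and 01000011000111001 = 32768 + 1024 + 512 + 32 + 16 + 8 + 1 = 34361 ✓



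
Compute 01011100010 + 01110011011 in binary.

Add column by column from the right: bit + bit + carry-in; write the sum mod 2, carry 1 when the sum is 2 or 3.
carry:  11100000100
        01011100010
+       01110011011
-------------------
       011001111101
(the carry out of the leftmost column, 0, becomes the leading bit)
Decimal check:
  01011100010 = 512 + 128 + 64 + 32 + 2 = 738
  01110011011 = 512 + 256 + 128 + 16 + 8 + 2 + 1 = 923
  738 + 923 = 1661, and 011001111101 = 1024 + 512 + 64 + 32 + 16 + 8 + 4 + 1 = 1661 ✓



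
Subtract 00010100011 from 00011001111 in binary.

Method 1 - Direct subtraction (column by column from the right: bit − bit − borrow-in; if negative, add 2 and borrow 1 from the next column):
borrow: 00001000000
        00011001111
-       00010100011
-------------------
        00000101100

Method 2 - Add two's complement:
Two's complement of 00010100011: invert → 11101011100, add 1 → 11101011101
  00011001111
+ 11101011101
-------------
 100000101100  (end carry out of the top bit = 1)
Discarding the end carry: 00000101100
Decimal check:
  00011001111 = 128 + 64 + 8 + 4 + 2 + 1 = 207
  00010100011 = 128 + 32 + 2 + 1 = 163
  207 - 163 = 44, and 00000101100 = 32 + 8 + 4 = 44 ✓



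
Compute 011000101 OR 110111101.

OR: 1 when either bit is 1
  011000101
| 110111101
-----------
  111111101
Decimal: 197 | 445 = 509



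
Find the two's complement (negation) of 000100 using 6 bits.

Original: 000100
Step 1 - Invert all bits: 111011
Step 2 - Add 1: 111100
Verification: 000100 + 111100 = 1000000; discarding the end carry (carry out of the top bit) leaves the 6-bit value 000000, as required for x + (-x)



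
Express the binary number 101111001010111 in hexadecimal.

Group into 4-bit nibbles from right:
  0101 = 5
  1110 = E
  0101 = 5
  0111 = 7
Result: 5E57



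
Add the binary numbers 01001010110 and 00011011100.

Add column by column from the right: bit + bit + carry-in; write the sum mod 2, carry 1 when the sum is 2 or 3.
carry:  00110111000
        01001010110
+       00011011100
-------------------
       001100110010
(the carry out of the leftmost column, 0, becomes the leading bit)
Decimal check:
  01001010110 = 512 + 64 + 16 + 4 + 2 = 598
  00011011100 = 128 + 64 + 16 + 8 + 4 = 220
  598 + 220 = 818, and 001100110010 = 512 + 256 + 32 + 16 + 2 = 818 ✓



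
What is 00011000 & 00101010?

AND: 1 only when both bits are 1
  00011000
& 00101010
----------
  00001000
Decimal: 24 & 42 = 8



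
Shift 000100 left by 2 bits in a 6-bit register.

Original: 000100 (decimal 4)
Shift left by 2 positions
Append 2 zeros on the right
Result: 010000 (decimal 16)
Equivalent: 4 << 2 = 4 × 2^2 = 16



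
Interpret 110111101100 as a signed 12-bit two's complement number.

Binary: 110111101100
Sign bit: 1 (negative)
Invert: 001000010011
Add 1:  001000010100
Magnitude: 001000010100 = 512 + 16 + 4 = 532
Value: -532



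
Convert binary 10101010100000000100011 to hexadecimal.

Group into 4-bit nibbles from right:
  0101 = 5
  0101 = 5
  0100 = 4
  0000 = 0
  0010 = 2
  0011 = 3
Result: 554023



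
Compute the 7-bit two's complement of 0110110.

Original: 0110110
Step 1 - Invert all bits: 1001001
Step 2 - Add 1: 1001010
Verification: 0110110 + 1001010 = 10000000; discarding the end carry (carry out of the top bit) leaves the 7-bit value 0000000, as required for x + (-x)



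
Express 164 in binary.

Using repeated division by 2:
164 ÷ 2 = 82 remainder 0
82 ÷ 2 = 41 remainder 0
41 ÷ 2 = 20 remainder 1
20 ÷ 2 = 10 remainder 0
10 ÷ 2 = 5 remainder 0
5 ÷ 2 = 2 remainder 1
2 ÷ 2 = 1 remainder 0
1 ÷ 2 = 0 remainder 1
Reading remainders bottom to top: 10100100



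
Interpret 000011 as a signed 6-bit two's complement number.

Binary: 000011
Sign bit: 0 (non-negative)
Read directly as an unsigned value:
000011 = 2 + 1 = 3
Value: 3



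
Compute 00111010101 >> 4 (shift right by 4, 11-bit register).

Original: 00111010101 (decimal 469)
Shift right by 4 positions
Drop the 4 low bits; fill with zeros on the left
Result: 00000011101 (decimal 29)
Equivalent: 469 >> 4 = 469 ÷ 2^4 = 29



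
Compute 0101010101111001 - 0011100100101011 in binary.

Method 1 - Direct subtraction (column by column from the right: bit − bit − borrow-in; if negative, add 2 and borrow 1 from the next column):
borrow: 0111000000011100
        0101010101111001
-       0011100100101011
------------------------
        0001110001001110

Method 2 - Add two's complement:
Two's complement of 0011100100101011: invert → 1100011011010100, add 1 → 1100011011010101
  0101010101111001
+ 1100011011010101
------------------
 10001110001001110  (end carry out of the top bit = 1)
Discarding the end carry: 0001110001001110
Decimal check:
  0101010101111001 = 16384 + 4096 + 1024 + 256 + 64 + 32 + 16 + 8 + 1 = 21881
  0011100100101011 = 8192 + 4096 + 2048 + 256 + 32 + 8 + 2 + 1 = 14635
  21881 - 14635 = 7246, and 0001110001001110 = 4096 + 2048 + 1024 + 64 + 8 + 4 + 2 = 7246 ✓



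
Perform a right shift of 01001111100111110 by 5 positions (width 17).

Original: 01001111100111110 (decimal 40766)
Shift right by 5 positions
Drop the 5 low bits; fill with zeros on the left
Result: 00000010011111001 (decimal 1273)
Equivalent: 40766 >> 5 = 40766 ÷ 2^5 = 1273



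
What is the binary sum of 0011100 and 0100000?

Add column by column from the right: bit + bit + carry-in; write the sum mod 2, carry 1 when the sum is 2 or 3.
carry:  0000000
        0011100
+       0100000
---------------
       00111100
(the carry out of the leftmost column, 0, becomes the leading bit)
Decimal check:
  0011100 = 16 + 8 + 4 = 28
  0100000 = 32
  28 + 32 = 60, and 00111100 = 32 + 16 + 8 + 4 = 60 ✓



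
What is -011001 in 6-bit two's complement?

Original: 011001
Step 1 - Invert all bits: 100110
Step 2 - Add 1: 100111
Verification: 011001 + 100111 = 1000000; discarding the end carry (carry out of the top bit) leaves the 6-bit value 000000, as required for x + (-x)



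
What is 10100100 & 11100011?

AND: 1 only when both bits are 1
  10100100
& 11100011
----------
  10100000
Decimal: 164 & 227 = 160



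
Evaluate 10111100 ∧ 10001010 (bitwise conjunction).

AND: 1 only when both bits are 1
  10111100
& 10001010
----------
  10001000
Decimal: 188 & 138 = 136



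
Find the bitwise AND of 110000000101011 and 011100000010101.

AND: 1 only when both bits are 1
  110000000101011
& 011100000010101
-----------------
  010000000000001
Decimal: 24619 & 14357 = 8193



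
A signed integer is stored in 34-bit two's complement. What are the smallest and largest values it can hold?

For 34-bit two's complement:
Minimum: -2^33 = -8589934592
Maximum: 2^33 - 1 = 8589934591



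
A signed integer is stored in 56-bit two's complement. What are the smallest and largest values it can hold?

For 56-bit two's complement:
Minimum: -2^55 = -36028797018963968
Maximum: 2^55 - 1 = 36028797018963967



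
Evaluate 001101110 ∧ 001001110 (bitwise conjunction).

AND: 1 only when both bits are 1
  001101110
& 001001110
-----------
  001001110
Decimal: 110 & 78 = 78



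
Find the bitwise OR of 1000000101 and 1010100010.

OR: 1 when either bit is 1
  1000000101
| 1010100010
------------
  1010100111
Decimal: 517 | 674 = 679



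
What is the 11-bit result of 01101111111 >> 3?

Original: 01101111111 (decimal 895)
Shift right by 3 positions
Drop the 3 low bits; fill with zeros on the left
Result: 00001101111 (decimal 111)
Equivalent: 895 >> 3 = 895 ÷ 2^3 = 111



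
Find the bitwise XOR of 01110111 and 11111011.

XOR: 1 when bits differ
  01110111
^ 11111011
----------
  10001100
Decimal: 119 ^ 251 = 140



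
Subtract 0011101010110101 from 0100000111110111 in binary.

Method 1 - Direct subtraction (column by column from the right: bit − bit − borrow-in; if negative, add 2 and borrow 1 from the next column):
borrow: 0111110000000000
        0100000111110111
-       0011101010110101
------------------------
        0000011101000010

Method 2 - Add two's complement:
Two's complement of 0011101010110101: invert → 1100010101001010, add 1 → 1100010101001011
  0100000111110111
+ 1100010101001011
------------------
 10000011101000010  (end carry out of the top bit = 1)
Discarding the end carry: 0000011101000010
Decimal check:
  0100000111110111 = 16384 + 256 + 128 + 64 + 32 + 16 + 4 + 2 + 1 = 16887
  0011101010110101 = 8192 + 4096 + 2048 + 512 + 128 + 32 + 16 + 4 + 1 = 15029
  16887 - 15029 = 1858, and 0000011101000010 = 1024 + 512 + 256 + 64 + 2 = 1858 ✓



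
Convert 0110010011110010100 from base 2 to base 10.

Sum of powers of 2 for each 1-bit:
2^2 + 2^4 + 2^7 + 2^8 + 2^9 + 2^10 + 2^13 + 2^16 + 2^17
= 4 + 16 + 128 + 256 + 512 + 1024 + 8192 + 65536 + 131072
= 206740



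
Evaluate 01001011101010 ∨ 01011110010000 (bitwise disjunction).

OR: 1 when either bit is 1
  01001011101010
| 01011110010000
----------------
  01011111111010
Decimal: 4842 | 6032 = 6138



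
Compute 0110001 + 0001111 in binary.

Add column by column from the right: bit + bit + carry-in; write the sum mod 2, carry 1 when the sum is 2 or 3.
carry:  1111110
        0110001
+       0001111
---------------
       01000000
(the carry out of the leftmost column, 0, becomes the leading bit)
Decimal check:
  0110001 = 32 + 16 + 1 = 49
  0001111 = 8 + 4 + 2 + 1 = 15
  49 + 15 = 64, and 01000000 = 64 ✓



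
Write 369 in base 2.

Using repeated division by 2:
369 ÷ 2 = 184 remainder 1
184 ÷ 2 = 92 remainder 0
92 ÷ 2 = 46 remainder 0
46 ÷ 2 = 23 remainder 0
23 ÷ 2 = 11 remainder 1
11 ÷ 2 = 5 remainder 1
5 ÷ 2 = 2 remainder 1
2 ÷ 2 = 1 remainder 0
1 ÷ 2 = 0 remainder 1
Reading remainders bottom to top: 101110001



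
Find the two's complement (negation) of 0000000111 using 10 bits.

Original: 0000000111
Step 1 - Invert all bits: 1111111000
Step 2 - Add 1: 1111111001
Verification: 0000000111 + 1111111001 = 10000000000; discarding the end carry (carry out of the top bit) leaves the 10-bit value 0000000000, as required for x + (-x)



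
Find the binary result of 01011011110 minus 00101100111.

Method 1 - Direct subtraction (column by column from the right: bit − bit − borrow-in; if negative, add 2 and borrow 1 from the next column):
borrow: 01011001110
        01011011110
-       00101100111
-------------------
        00101110111

Method 2 - Add two's complement:
Two's complement of 00101100111: invert → 11010011000, add 1 → 11010011001
  01011011110
+ 11010011001
-------------
 100101110111  (end carry out of the top bit = 1)
Discarding the end carry: 00101110111
Decimal check:
  01011011110 = 512 + 128 + 64 + 16 + 8 + 4 + 2 = 734
  00101100111 = 256 + 64 + 32 + 4 + 2 + 1 = 359
  734 - 359 = 375, and 00101110111 = 256 + 64 + 32 + 16 + 4 + 2 + 1 = 375 ✓



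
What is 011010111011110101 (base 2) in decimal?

Sum of powers of 2 for each 1-bit:
2^0 + 2^2 + 2^4 + 2^5 + 2^6 + 2^7 + 2^9 + 2^10 + 2^11 + 2^13 + 2^15 + 2^16
= 1 + 4 + 16 + 32 + 64 + 128 + 512 + 1024 + 2048 + 8192 + 32768 + 65536
= 110325



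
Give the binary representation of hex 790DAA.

Convert each hex digit to 4 bits:
  7 = 0111
  9 = 1001
  0 = 0000
  D = 1101
  A = 1010
  A = 1010
Concatenate: 011110010000110110101010



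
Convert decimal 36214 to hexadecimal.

Using repeated division by 16 (digits 10–15 are A–F):
36214 ÷ 16 = 2263 remainder 6
2263 ÷ 16 = 141 remainder 7
141 ÷ 16 = 8 remainder 13 (D)
8 ÷ 16 = 0 remainder 8
Reading remainders bottom to top: 8D76



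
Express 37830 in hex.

Using repeated division by 16 (digits 10–15 are A–F):
37830 ÷ 16 = 2364 remainder 6
2364 ÷ 16 = 147 remainder 12 (C)
147 ÷ 16 = 9 remainder 3
9 ÷ 16 = 0 remainder 9
Reading remainders bottom to top: 93C6



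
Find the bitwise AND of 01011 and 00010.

AND: 1 only when both bits are 1
  01011
& 00010
-------
  00010
Decimal: 11 & 2 = 2



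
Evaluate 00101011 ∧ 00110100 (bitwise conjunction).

AND: 1 only when both bits are 1
  00101011
& 00110100
----------
  00100000
Decimal: 43 & 52 = 32



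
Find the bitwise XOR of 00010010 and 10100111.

XOR: 1 when bits differ
  00010010
^ 10100111
----------
  10110101
Decimal: 18 ^ 167 = 181



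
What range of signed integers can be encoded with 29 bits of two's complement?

For 29-bit two's complement:
Minimum: -2^28 = -268435456
Maximum: 2^28 - 1 = 268435455



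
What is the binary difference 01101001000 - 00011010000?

Method 1 - Direct subtraction (column by column from the right: bit − bit − borrow-in; if negative, add 2 and borrow 1 from the next column):
borrow: 00111100000
        01101001000
-       00011010000
-------------------
        01001111000

Method 2 - Add two's complement:
Two's complement of 00011010000: invert → 11100101111, add 1 → 11100110000
  01101001000
+ 11100110000
-------------
 101001111000  (end carry out of the top bit = 1)
Discarding the end carry: 01001111000
Decimal check:
  01101001000 = 512 + 256 + 64 + 8 = 840
  00011010000 = 128 + 64 + 16 = 208
  840 - 208 = 632, and 01001111000 = 512 + 64 + 32 + 16 + 8 = 632 ✓



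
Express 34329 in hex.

Using repeated division by 16 (digits 10–15 are A–F):
34329 ÷ 16 = 2145 remainder 9
2145 ÷ 16 = 134 remainder 1
134 ÷ 16 = 8 remainder 6
8 ÷ 16 = 0 remainder 8
Reading remainders bottom to top: 8619



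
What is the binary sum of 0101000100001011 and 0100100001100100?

Add column by column from the right: bit + bit + carry-in; write the sum mod 2, carry 1 when the sum is 2 or 3.
carry:  1000000000000000
        0101000100001011
+       0100100001100100
------------------------
       01001100101101111
(the carry out of the leftmost column, 0, becomes the leading bit)
Decimal check:
  0101000100001011 = 16384 + 4096 + 256 + 8 + 2 + 1 = 20747
  0100100001100100 = 16384 + 2048 + 64 + 32 + 4 = 18532
  20747 + 18532 = 39279, and 01001100101101111 = 32768 + 4096 + 2048 + 256 + 64 + 32 + 8 + 4 + 2 + 1 = 39279 ✓



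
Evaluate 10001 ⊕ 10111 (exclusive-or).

XOR: 1 when bits differ
  10001
^ 10111
-------
  00110
Decimal: 17 ^ 23 = 6



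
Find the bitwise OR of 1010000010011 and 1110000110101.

OR: 1 when either bit is 1
  1010000010011
| 1110000110101
---------------
  1110000110111
Decimal: 5139 | 7221 = 7223



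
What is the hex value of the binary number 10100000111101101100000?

Group into 4-bit nibbles from right:
  0101 = 5
  0000 = 0
  0111 = 7
  1011 = B
  0110 = 6
  0000 = 0
Result: 507B60



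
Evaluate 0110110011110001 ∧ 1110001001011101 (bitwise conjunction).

AND: 1 only when both bits are 1
  0110110011110001
& 1110001001011101
------------------
  0110000001010001
Decimal: 27889 & 57949 = 24657



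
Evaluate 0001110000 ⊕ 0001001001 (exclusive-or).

XOR: 1 when bits differ
  0001110000
^ 0001001001
------------
  0000111001
Decimal: 112 ^ 73 = 57



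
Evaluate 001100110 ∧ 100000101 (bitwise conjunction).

AND: 1 only when both bits are 1
  001100110
& 100000101
-----------
  000000100
Decimal: 102 & 261 = 4



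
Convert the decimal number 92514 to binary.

Using repeated division by 2:
92514 ÷ 2 = 46257 remainder 0
46257 ÷ 2 = 23128 remainder 1
23128 ÷ 2 = 11564 remainder 0
11564 ÷ 2 = 5782 remainder 0
5782 ÷ 2 = 2891 remainder 0
2891 ÷ 2 = 1445 remainder 1
1445 ÷ 2 = 722 remainder 1
722 ÷ 2 = 361 remainder 0
361 ÷ 2 = 180 remainder 1
180 ÷ 2 = 90 remainder 0
90 ÷ 2 = 45 remainder 0
45 ÷ 2 = 22 remainder 1
22 ÷ 2 = 11 remainder 0
11 ÷ 2 = 5 remainder 1
5 ÷ 2 = 2 remainder 1
2 ÷ 2 = 1 remainder 0
1 ÷ 2 = 0 remainder 1
Reading remainders bottom to top: 10110100101100010



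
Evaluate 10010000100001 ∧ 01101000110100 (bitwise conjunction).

AND: 1 only when both bits are 1
  10010000100001
& 01101000110100
----------------
  00000000100000
Decimal: 9249 & 6708 = 32



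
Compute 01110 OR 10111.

OR: 1 when either bit is 1
  01110
| 10111
-------
  11111
Decimal: 14 | 23 = 31



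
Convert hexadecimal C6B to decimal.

Expand by place value (powers of 16):
Digit values: C = 12, B = 11
C6B = 12 × 16^2 + 6 × 16^1 + 11 × 16^0
= 12 × 256 + 6 × 16 + 11 × 1
= 3072 + 96 + 11
= 3179



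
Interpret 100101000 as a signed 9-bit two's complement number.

Binary: 100101000
Sign bit: 1 (negative)
Invert: 011010111
Add 1:  011011000
Magnitude: 011011000 = 128 + 64 + 16 + 8 = 216
Value: -216



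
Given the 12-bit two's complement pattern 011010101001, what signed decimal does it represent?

Binary: 011010101001
Sign bit: 0 (non-negative)
Read directly as an unsigned value:
011010101001 = 1024 + 512 + 128 + 32 + 8 + 1 = 1705
Value: 1705



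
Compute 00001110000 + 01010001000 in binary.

Add column by column from the right: bit + bit + carry-in; write the sum mod 2, carry 1 when the sum is 2 or 3.
carry:  00000000000
        00001110000
+       01010001000
-------------------
       001011111000
(the carry out of the leftmost column, 0, becomes the leading bit)
Decimal check:
  00001110000 = 64 + 32 + 16 = 112
  01010001000 = 512 + 128 + 8 = 648
  112 + 648 = 760, and 001011111000 = 512 + 128 + 64 + 32 + 16 + 8 = 760 ✓



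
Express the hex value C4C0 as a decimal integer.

Expand by place value (powers of 16):
Digit values: C = 12
C4C0 = 12 × 16^3 + 4 × 16^2 + 12 × 16^1 + 0 × 16^0
= 12 × 4096 + 4 × 256 + 12 × 16 + 0 × 1
= 49152 + 1024 + 192 + 0
= 50368



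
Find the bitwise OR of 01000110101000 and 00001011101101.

OR: 1 when either bit is 1
  01000110101000
| 00001011101101
----------------
  01001111101101
Decimal: 4520 | 749 = 5101



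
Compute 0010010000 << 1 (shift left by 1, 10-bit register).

Original: 0010010000 (decimal 144)
Shift left by 1 position
Append 1 zero on the right
Result: 0100100000 (decimal 288)
Equivalent: 144 << 1 = 144 × 2^1 = 288



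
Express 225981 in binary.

Using repeated division by 2:
225981 ÷ 2 = 112990 remainder 1
112990 ÷ 2 = 56495 remainder 0
56495 ÷ 2 = 28247 remainder 1
28247 ÷ 2 = 14123 remainder 1
14123 ÷ 2 = 7061 remainder 1
7061 ÷ 2 = 3530 remainder 1
3530 ÷ 2 = 1765 remainder 0
1765 ÷ 2 = 882 remainder 1
882 ÷ 2 = 441 remainder 0
441 ÷ 2 = 220 remainder 1
220 ÷ 2 = 110 remainder 0
110 ÷ 2 = 55 remainder 0
55 ÷ 2 = 27 remainder 1
27 ÷ 2 = 13 remainder 1
13 ÷ 2 = 6 remainder 1
6 ÷ 2 = 3 remainder 0
3 ÷ 2 = 1 remainder 1
1 ÷ 2 = 0 remainder 1
Reading remainders bottom to top: 110111001010111101



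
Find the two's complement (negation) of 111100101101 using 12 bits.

Original (sign bit 1, negative): 111100101101
Step 1 - Invert all bits: 000011010010
Step 2 - Add 1: 000011010011
Verification: 111100101101 + 000011010011 = 1000000000000; discarding the end carry (carry out of the top bit) leaves the 12-bit value 000000000000, as required for x + (-x)



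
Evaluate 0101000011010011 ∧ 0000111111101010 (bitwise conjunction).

AND: 1 only when both bits are 1
  0101000011010011
& 0000111111101010
------------------
  0000000011000010
Decimal: 20691 & 4074 = 194



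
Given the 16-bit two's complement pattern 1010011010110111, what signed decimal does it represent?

Binary: 1010011010110111
Sign bit: 1 (negative)
Invert: 0101100101001000
Add 1:  0101100101001001
Magnitude: 0101100101001001 = 16384 + 4096 + 2048 + 256 + 64 + 8 + 1 = 22857
Value: -22857



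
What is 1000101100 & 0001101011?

AND: 1 only when both bits are 1
  1000101100
& 0001101011
------------
  0000101000
Decimal: 556 & 107 = 40



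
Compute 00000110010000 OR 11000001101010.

OR: 1 when either bit is 1
  00000110010000
| 11000001101010
----------------
  11000111111010
Decimal: 400 | 12394 = 12794



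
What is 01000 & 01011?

AND: 1 only when both bits are 1
  01000
& 01011
-------
  01000
Decimal: 8 & 11 = 8



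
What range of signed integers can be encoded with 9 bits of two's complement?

For 9-bit two's complement:
Minimum: -2^8 = -256
Maximum: 2^8 - 1 = 255



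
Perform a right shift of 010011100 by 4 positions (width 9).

Original: 010011100 (decimal 156)
Shift right by 4 positions
Drop the 4 low bits; fill with zeros on the left
Result: 000001001 (decimal 9)
Equivalent: 156 >> 4 = 156 ÷ 2^4 = 9



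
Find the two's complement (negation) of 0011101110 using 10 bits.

Original: 0011101110
Step 1 - Invert all bits: 1100010001
Step 2 - Add 1: 1100010010
Verification: 0011101110 + 1100010010 = 10000000000; discarding the end carry (carry out of the top bit) leaves the 10-bit value 0000000000, as required for x + (-x)



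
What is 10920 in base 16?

Using repeated division by 16 (digits 10–15 are A–F):
10920 ÷ 16 = 682 remainder 8
682 ÷ 16 = 42 remainder 10 (A)
42 ÷ 16 = 2 remainder 10 (A)
2 ÷ 16 = 0 remainder 2
Reading remainders bottom to top: 2AA8



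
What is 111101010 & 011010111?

AND: 1 only when both bits are 1
  111101010
& 011010111
-----------
  011000010
Decimal: 490 & 215 = 194



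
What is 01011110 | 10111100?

OR: 1 when either bit is 1
  01011110
| 10111100
----------
  11111110
Decimal: 94 | 188 = 254



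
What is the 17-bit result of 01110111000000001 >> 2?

Original: 01110111000000001 (decimal 60929)
Shift right by 2 positions
Drop the 2 low bits; fill with zeros on the left
Result: 00011101110000000 (decimal 15232)
Equivalent: 60929 >> 2 = 60929 ÷ 2^2 = 15232



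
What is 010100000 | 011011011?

OR: 1 when either bit is 1
  010100000
| 011011011
-----------
  011111011
Decimal: 160 | 219 = 251



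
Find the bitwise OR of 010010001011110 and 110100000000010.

OR: 1 when either bit is 1
  010010001011110
| 110100000000010
-----------------
  110110001011110
Decimal: 9310 | 26626 = 27742



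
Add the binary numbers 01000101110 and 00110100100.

Add column by column from the right: bit + bit + carry-in; write the sum mod 2, carry 1 when the sum is 2 or 3.
carry:  00001011000
        01000101110
+       00110100100
-------------------
       001111010010
(the carry out of the leftmost column, 0, becomes the leading bit)
Decimal check:
  01000101110 = 512 + 32 + 8 + 4 + 2 = 558
  00110100100 = 256 + 128 + 32 + 4 = 420
  558 + 420 = 978, and 001111010010 = 512 + 256 + 128 + 64 + 16 + 2 = 978 ✓



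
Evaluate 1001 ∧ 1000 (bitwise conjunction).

AND: 1 only when both bits are 1
  1001
& 1000
------
  1000
Decimal: 9 & 8 = 8



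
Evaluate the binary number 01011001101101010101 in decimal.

Sum of powers of 2 for each 1-bit:
2^0 + 2^2 + 2^4 + 2^6 + 2^8 + 2^9 + 2^11 + 2^12 + 2^15 + 2^16 + 2^18
= 1 + 4 + 16 + 64 + 256 + 512 + 2048 + 4096 + 32768 + 65536 + 262144
= 367445



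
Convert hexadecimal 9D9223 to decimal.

Expand by place value (powers of 16):
Digit values: D = 13
9D9223 = 9 × 16^5 + 13 × 16^4 + 9 × 16^3 + 2 × 16^2 + 2 × 16^1 + 3 × 16^0
= 9 × 1048576 + 13 × 65536 + 9 × 4096 + 2 × 256 + 2 × 16 + 3 × 1
= 9437184 + 851968 + 36864 + 512 + 32 + 3
= 10326563



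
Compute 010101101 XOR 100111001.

XOR: 1 when bits differ
  010101101
^ 100111001
-----------
  110010100
Decimal: 173 ^ 313 = 404



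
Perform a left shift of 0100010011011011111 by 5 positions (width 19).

Original: 0100010011011011111 (decimal 141023)
Shift left by 5 positions
Append 5 zeros on the right and drop the 5 high bits that overflow the 19-bit width
Result: 1001101101111100000 (decimal 318432)
Equivalent: 141023 << 5 = 141023 × 2^5 = 4512736, truncated to 19 bits = 318432



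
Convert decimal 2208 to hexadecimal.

Using repeated division by 16 (digits 10–15 are A–F):
2208 ÷ 16 = 138 remainder 0
138 ÷ 16 = 8 remainder 10 (A)
8 ÷ 16 = 0 remainder 8
Reading remainders bottom to top: 8A0



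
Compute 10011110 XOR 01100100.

XOR: 1 when bits differ
  10011110
^ 01100100
----------
  11111010
Decimal: 158 ^ 100 = 250



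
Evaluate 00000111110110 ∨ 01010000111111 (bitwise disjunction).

OR: 1 when either bit is 1
  00000111110110
| 01010000111111
----------------
  01010111111111
Decimal: 502 | 5183 = 5631



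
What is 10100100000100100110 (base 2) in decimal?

Sum of powers of 2 for each 1-bit:
2^1 + 2^2 + 2^5 + 2^8 + 2^14 + 2^17 + 2^19
= 2 + 4 + 32 + 256 + 16384 + 131072 + 524288
= 672038



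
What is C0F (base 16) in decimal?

Expand by place value (powers of 16):
Digit values: C = 12, F = 15
C0F = 12 × 16^2 + 0 × 16^1 + 15 × 16^0
= 12 × 256 + 0 × 16 + 15 × 1
= 3072 + 0 + 15
= 3087



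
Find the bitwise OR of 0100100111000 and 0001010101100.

OR: 1 when either bit is 1
  0100100111000
| 0001010101100
---------------
  0101110111100
Decimal: 2360 | 684 = 3004



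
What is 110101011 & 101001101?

AND: 1 only when both bits are 1
  110101011
& 101001101
-----------
  100001001
Decimal: 427 & 333 = 265



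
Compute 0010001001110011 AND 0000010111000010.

AND: 1 only when both bits are 1
  0010001001110011
& 0000010111000010
------------------
  0000000001000010
Decimal: 8819 & 1474 = 66



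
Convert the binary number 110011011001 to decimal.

Sum of powers of 2 for each 1-bit:
2^0 + 2^3 + 2^4 + 2^6 + 2^7 + 2^10 + 2^11
= 1 + 8 + 16 + 64 + 128 + 1024 + 2048
= 3289



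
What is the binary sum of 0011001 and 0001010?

Add column by column from the right: bit + bit + carry-in; write the sum mod 2, carry 1 when the sum is 2 or 3.
carry:  0110000
        0011001
+       0001010
---------------
       00100011
(the carry out of the leftmost column, 0, becomes the leading bit)
Decimal check:
  0011001 = 16 + 8 + 1 = 25
  0001010 = 8 + 2 = 10
  25 + 10 = 35, and 00100011 = 32 + 2 + 1 = 35 ✓



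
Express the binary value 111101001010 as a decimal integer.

Sum of powers of 2 for each 1-bit:
2^1 + 2^3 + 2^6 + 2^8 + 2^9 + 2^10 + 2^11
= 2 + 8 + 64 + 256 + 512 + 1024 + 2048
= 3914



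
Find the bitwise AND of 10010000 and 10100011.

AND: 1 only when both bits are 1
  10010000
& 10100011
----------
  10000000
Decimal: 144 & 163 = 128



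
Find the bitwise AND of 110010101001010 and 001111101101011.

AND: 1 only when both bits are 1
  110010101001010
& 001111101101011
-----------------
  000010101001010
Decimal: 25930 & 8043 = 1354



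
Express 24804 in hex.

Using repeated division by 16 (digits 10–15 are A–F):
24804 ÷ 16 = 1550 remainder 4
1550 ÷ 16 = 96 remainder 14 (E)
96 ÷ 16 = 6 remainder 0
6 ÷ 16 = 0 remainder 6
Reading remainders bottom to top: 60E4



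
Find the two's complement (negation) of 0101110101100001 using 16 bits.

Original: 0101110101100001
Step 1 - Invert all bits: 1010001010011110
Step 2 - Add 1: 1010001010011111
Verification: 0101110101100001 + 1010001010011111 = 10000000000000000; discarding the end carry (carry out of the top bit) leaves the 16-bit value 0000000000000000, as required for x + (-x)



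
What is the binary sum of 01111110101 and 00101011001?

Add column by column from the right: bit + bit + carry-in; write the sum mod 2, carry 1 when the sum is 2 or 3.
carry:  11111100010
        01111110101
+       00101011001
-------------------
       010101001110
(the carry out of the leftmost column, 0, becomes the leading bit)
Decimal check:
  01111110101 = 512 + 256 + 128 + 64 + 32 + 16 + 4 + 1 = 1013
  00101011001 = 256 + 64 + 16 + 8 + 1 = 345
  1013 + 345 = 1358, and 010101001110 = 1024 + 256 + 64 + 8 + 4 + 2 = 1358 ✓



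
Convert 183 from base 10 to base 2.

Using repeated division by 2:
183 ÷ 2 = 91 remainder 1
91 ÷ 2 = 45 remainder 1
45 ÷ 2 = 22 remainder 1
22 ÷ 2 = 11 remainder 0
11 ÷ 2 = 5 remainder 1
5 ÷ 2 = 2 remainder 1
2 ÷ 2 = 1 remainder 0
1 ÷ 2 = 0 remainder 1
Reading remainders bottom to top: 10110111



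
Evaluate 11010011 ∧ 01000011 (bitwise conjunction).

AND: 1 only when both bits are 1
  11010011
& 01000011
----------
  01000011
Decimal: 211 & 67 = 67



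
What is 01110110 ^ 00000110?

XOR: 1 when bits differ
  01110110
^ 00000110
----------
  01110000
Decimal: 118 ^ 6 = 112



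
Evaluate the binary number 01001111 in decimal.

Sum of powers of 2 for each 1-bit:
2^0 + 2^1 + 2^2 + 2^3 + 2^6
= 1 + 2 + 4 + 8 + 64
= 79



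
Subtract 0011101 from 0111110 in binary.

Method 1 - Direct subtraction (column by column from the right: bit − bit − borrow-in; if negative, add 2 and borrow 1 from the next column):
borrow: 0000010
        0111110
-       0011101
---------------
        0100001

Method 2 - Add two's complement:
Two's complement of 0011101: invert → 1100010, add 1 → 1100011
  0111110
+ 1100011
---------
 10100001  (end carry out of the top bit = 1)
Discarding the end carry: 0100001
Decimal check:
  0111110 = 32 + 16 + 8 + 4 + 2 = 62
  0011101 = 16 + 8 + 4 + 1 = 29
  62 - 29 = 33, and 0100001 = 32 + 1 = 33 ✓



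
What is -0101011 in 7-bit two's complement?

Original: 0101011
Step 1 - Invert all bits: 1010100
Step 2 - Add 1: 1010101
Verification: 0101011 + 1010101 = 10000000; discarding the end carry (carry out of the top bit) leaves the 7-bit value 0000000, as required for x + (-x)



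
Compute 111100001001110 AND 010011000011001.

AND: 1 only when both bits are 1
  111100001001110
& 010011000011001
-----------------
  010000000001000
Decimal: 30798 & 9753 = 8200



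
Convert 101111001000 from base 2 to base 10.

Sum of powers of 2 for each 1-bit:
2^3 + 2^6 + 2^7 + 2^8 + 2^9 + 2^11
= 8 + 64 + 128 + 256 + 512 + 2048
= 3016



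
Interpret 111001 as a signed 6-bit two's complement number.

Binary: 111001
Sign bit: 1 (negative)
Invert: 000110
Add 1:  000111
Magnitude: 000111 = 4 + 2 + 1 = 7
Value: -7



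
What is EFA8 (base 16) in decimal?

Expand by place value (powers of 16):
Digit values: E = 14, F = 15, A = 10
EFA8 = 14 × 16^3 + 15 × 16^2 + 10 × 16^1 + 8 × 16^0
= 14 × 4096 + 15 × 256 + 10 × 16 + 8 × 1
= 57344 + 3840 + 160 + 8
= 61352



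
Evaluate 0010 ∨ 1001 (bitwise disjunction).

OR: 1 when either bit is 1
  0010
| 1001
------
  1011
Decimal: 2 | 9 = 11



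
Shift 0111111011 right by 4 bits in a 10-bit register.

Original: 0111111011 (decimal 507)
Shift right by 4 positions
Drop the 4 low bits; fill with zeros on the left
Result: 0000011111 (decimal 31)
Equivalent: 507 >> 4 = 507 ÷ 2^4 = 31



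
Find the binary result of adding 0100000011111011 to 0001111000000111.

Add column by column from the right: bit + bit + carry-in; write the sum mod 2, carry 1 when the sum is 2 or 3.
carry:  0000000111111110
        0100000011111011
+       0001111000000111
------------------------
       00101111100000010
(the carry out of the leftmost column, 0, becomes the leading bit)
Decimal check:
  0100000011111011 = 16384 + 128 + 64 + 32 + 16 + 8 + 2 + 1 = 16635
  0001111000000111 = 4096 + 2048 + 1024 + 512 + 4 + 2 + 1 = 7687
  16635 + 7687 = 24322, and 00101111100000010 = 16384 + 4096 + 2048 + 1024 + 512 + 256 + 2 = 24322 ✓



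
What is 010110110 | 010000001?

OR: 1 when either bit is 1
  010110110
| 010000001
-----------
  010110111
Decimal: 182 | 129 = 183



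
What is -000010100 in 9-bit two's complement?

Original: 000010100
Step 1 - Invert all bits: 111101011
Step 2 - Add 1: 111101100
Verification: 000010100 + 111101100 = 1000000000; discarding the end carry (carry out of the top bit) leaves the 9-bit value 000000000, as required for x + (-x)



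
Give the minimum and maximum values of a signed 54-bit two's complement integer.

For 54-bit two's complement:
Minimum: -2^53 = -9007199254740992
Maximum: 2^53 - 1 = 9007199254740991



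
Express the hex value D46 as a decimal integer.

Expand by place value (powers of 16):
Digit values: D = 13
D46 = 13 × 16^2 + 4 × 16^1 + 6 × 16^0
= 13 × 256 + 4 × 16 + 6 × 1
= 3328 + 64 + 6
= 3398



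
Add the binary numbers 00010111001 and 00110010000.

Add column by column from the right: bit + bit + carry-in; write the sum mod 2, carry 1 when the sum is 2 or 3.
carry:  01101100000
        00010111001
+       00110010000
-------------------
       001001001001
(the carry out of the leftmost column, 0, becomes the leading bit)
Decimal check:
  00010111001 = 128 + 32 + 16 + 8 + 1 = 185
  00110010000 = 256 + 128 + 16 = 400
  185 + 400 = 585, and 001001001001 = 512 + 64 + 8 + 1 = 585 ✓



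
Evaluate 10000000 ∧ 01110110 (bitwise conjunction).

AND: 1 only when both bits are 1
  10000000
& 01110110
----------
  00000000
Decimal: 128 & 118 = 0



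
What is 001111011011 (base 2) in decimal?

Sum of powers of 2 for each 1-bit:
2^0 + 2^1 + 2^3 + 2^4 + 2^6 + 2^7 + 2^8 + 2^9
= 1 + 2 + 8 + 16 + 64 + 128 + 256 + 512
= 987

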